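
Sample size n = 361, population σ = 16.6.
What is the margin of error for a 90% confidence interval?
Margin of error = 1.44

Margin of error = z* · σ/√n
= 1.645 · 16.6/√361
= 1.645 · 16.6/19.0000
= 1.44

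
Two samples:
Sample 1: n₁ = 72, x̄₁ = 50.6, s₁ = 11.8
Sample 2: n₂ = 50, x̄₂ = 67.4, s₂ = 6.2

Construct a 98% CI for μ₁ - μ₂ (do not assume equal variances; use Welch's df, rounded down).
(-20.68, -12.92)

Difference: x̄₁ - x̄₂ = -16.80
SE = √(s₁²/n₁ + s₂²/n₂) = √(11.8²/72 + 6.2²/50) = 1.6440
df = 112.83 → 112 (Welch–Satterthwaite, rounded down)
t* = 2.360

CI: -16.80 ± 2.360 · 1.6440 = -16.80 ± 3.88 = (-20.68, -12.92)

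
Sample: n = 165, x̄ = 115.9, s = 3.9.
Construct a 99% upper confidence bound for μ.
μ ≤ 116.61

Upper bound (one-sided):
t* = 2.349 (one-sided for 99%)
Upper bound = x̄ + t* · s/√n = 115.9 + 2.349 · 3.9/√165 = 116.61

We are 99% confident that μ ≤ 116.61.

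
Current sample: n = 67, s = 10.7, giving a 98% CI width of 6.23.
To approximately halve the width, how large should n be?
n ≈ 268

CI width ∝ 1/√n
To reduce width by factor 2, need √n to grow by 2 → need 2² = 4 times as many samples.

Current: n = 67, width = 6.23
New: n = 268, width ≈ 3.06

Width reduced by factor of 6.23/3.06 = 2.04.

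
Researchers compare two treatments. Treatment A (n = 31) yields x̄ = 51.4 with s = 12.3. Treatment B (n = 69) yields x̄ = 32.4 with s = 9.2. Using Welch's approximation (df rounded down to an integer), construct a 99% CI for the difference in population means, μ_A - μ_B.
(12.35, 25.65)

Difference: x̄₁ - x̄₂ = 19.00
SE = √(s₁²/n₁ + s₂²/n₂) = √(12.3²/31 + 9.2²/69) = 2.4712
df = 45.70 → 45 (Welch–Satterthwaite, rounded down)
t* = 2.690

CI: 19.00 ± 2.690 · 2.4712 = 19.00 ± 6.65 = (12.35, 25.65)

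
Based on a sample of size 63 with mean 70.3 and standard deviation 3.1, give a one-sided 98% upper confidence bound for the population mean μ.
μ ≤ 71.12

Upper bound (one-sided):
t* = 2.098 (one-sided for 98%)
Upper bound = x̄ + t* · s/√n = 70.3 + 2.098 · 3.1/√63 = 71.12

We are 98% confident that μ ≤ 71.12.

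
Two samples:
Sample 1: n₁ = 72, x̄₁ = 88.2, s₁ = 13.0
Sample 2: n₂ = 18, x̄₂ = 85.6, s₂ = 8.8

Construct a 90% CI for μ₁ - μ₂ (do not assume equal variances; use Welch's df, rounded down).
(-1.75, 6.95)

Difference: x̄₁ - x̄₂ = 2.60
SE = √(s₁²/n₁ + s₂²/n₂) = √(13.0²/72 + 8.8²/18) = 2.5787
df = 37.91 → 37 (Welch–Satterthwaite, rounded down)
t* = 1.687

CI: 2.60 ± 1.687 · 2.5787 = 2.60 ± 4.35 = (-1.75, 6.95)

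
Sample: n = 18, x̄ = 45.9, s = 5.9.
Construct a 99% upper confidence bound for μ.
μ ≤ 49.47

Upper bound (one-sided):
t* = 2.567 (one-sided for 99%)
Upper bound = x̄ + t* · s/√n = 45.9 + 2.567 · 5.9/√18 = 49.47

We are 99% confident that μ ≤ 49.47.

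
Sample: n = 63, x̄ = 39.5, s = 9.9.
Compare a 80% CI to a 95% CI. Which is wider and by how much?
95% CI is wider by 1.76

df = 62
80% CI: t* = 1.295, (37.88, 41.12), width = 2 · t* · s/√n = 3.23
95% CI: t* = 1.999, (37.01, 41.99), width = 2 · t* · s/√n = 4.99

The 95% CI is wider by 4.99 - 3.23 = 1.76.
Higher confidence requires a wider interval.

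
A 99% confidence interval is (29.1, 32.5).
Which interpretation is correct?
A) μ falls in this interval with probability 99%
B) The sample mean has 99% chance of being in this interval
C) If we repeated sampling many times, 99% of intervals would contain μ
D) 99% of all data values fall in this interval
C

A) Wrong — μ is fixed; the randomness lives in the interval, not in μ.
B) Wrong — x̄ is observed and sits in the interval by construction.
C) Correct — this is the frequentist long-run coverage interpretation.
D) Wrong — a CI is about the parameter μ, not individual data values.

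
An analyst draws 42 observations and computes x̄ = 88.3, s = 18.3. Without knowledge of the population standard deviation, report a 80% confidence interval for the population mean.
(84.62, 91.98)

t-interval (σ unknown):
df = n - 1 = 41
t* = 1.303 for 80% confidence

Margin of error = t* · s/√n = 1.303 · 18.3/√42 = 3.68

CI: (84.62, 91.98)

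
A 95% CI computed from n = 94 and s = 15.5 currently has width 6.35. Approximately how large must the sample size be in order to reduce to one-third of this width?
n ≈ 846

CI width ∝ 1/√n
To reduce width by factor 3, need √n to grow by 3 → need 3² = 9 times as many samples.

Current: n = 94, width = 6.35
New: n = 846, width ≈ 2.09

Width reduced by factor of 6.35/2.09 = 3.04.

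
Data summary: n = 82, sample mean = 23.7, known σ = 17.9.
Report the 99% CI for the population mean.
(18.61, 28.79)

z-interval (σ known):
z* = 2.576 for 99% confidence

Margin of error = z* · σ/√n = 2.576 · 17.9/√82 = 5.09

CI: (23.7 - 5.09, 23.7 + 5.09) = (18.61, 28.79)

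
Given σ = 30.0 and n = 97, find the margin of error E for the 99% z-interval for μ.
Margin of error = 7.85

Margin of error = z* · σ/√n
= 2.576 · 30.0/√97
= 2.576 · 30.0/9.8489
= 7.85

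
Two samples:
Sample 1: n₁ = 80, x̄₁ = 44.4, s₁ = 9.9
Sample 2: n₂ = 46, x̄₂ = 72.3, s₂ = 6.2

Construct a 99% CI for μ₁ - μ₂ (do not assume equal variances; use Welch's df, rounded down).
(-31.66, -24.14)

Difference: x̄₁ - x̄₂ = -27.90
SE = √(s₁²/n₁ + s₂²/n₂) = √(9.9²/80 + 6.2²/46) = 1.4355
df = 123.03 → 123 (Welch–Satterthwaite, rounded down)
t* = 2.616

CI: -27.90 ± 2.616 · 1.4355 = -27.90 ± 3.76 = (-31.66, -24.14)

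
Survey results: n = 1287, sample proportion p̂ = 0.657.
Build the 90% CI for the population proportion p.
(0.635, 0.679)

Proportion CI:
SE = √(p̂(1-p̂)/n) = √(0.657 · 0.343 / 1287) = 0.01323

z* = 1.645
Margin = z* · SE = 1.645 · 0.01323 = 0.0218

CI: 0.657 ± 0.0218 = (0.635, 0.679)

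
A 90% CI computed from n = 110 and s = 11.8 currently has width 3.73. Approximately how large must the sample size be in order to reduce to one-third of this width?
n ≈ 990

CI width ∝ 1/√n
To reduce width by factor 3, need √n to grow by 3 → need 3² = 9 times as many samples.

Current: n = 110, width = 3.73
New: n = 990, width ≈ 1.23

Width reduced by factor of 3.73/1.23 = 3.03.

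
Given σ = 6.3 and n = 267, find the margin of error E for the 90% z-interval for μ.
Margin of error = 0.63

Margin of error = z* · σ/√n
= 1.645 · 6.3/√267
= 1.645 · 6.3/16.3401
= 0.63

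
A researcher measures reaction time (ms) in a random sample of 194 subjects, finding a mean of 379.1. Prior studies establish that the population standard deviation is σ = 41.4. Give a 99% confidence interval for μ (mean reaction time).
(371.44, 386.76)

z-interval (σ known):
z* = 2.576 for 99% confidence

Margin of error = z* · σ/√n = 2.576 · 41.4/√194 = 7.66

CI: (379.1 - 7.66, 379.1 + 7.66) = (371.44, 386.76)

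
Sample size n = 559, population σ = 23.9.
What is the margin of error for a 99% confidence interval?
Margin of error = 2.60

Margin of error = z* · σ/√n
= 2.576 · 23.9/√559
= 2.576 · 23.9/23.6432
= 2.60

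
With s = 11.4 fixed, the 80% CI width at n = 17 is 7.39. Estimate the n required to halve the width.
n ≈ 68

CI width ∝ 1/√n
To reduce width by factor 2, need √n to grow by 2 → need 2² = 4 times as many samples.

Current: n = 17, width = 7.39
New: n = 68, width ≈ 3.58

Width reduced by factor of 7.39/3.58 = 2.06.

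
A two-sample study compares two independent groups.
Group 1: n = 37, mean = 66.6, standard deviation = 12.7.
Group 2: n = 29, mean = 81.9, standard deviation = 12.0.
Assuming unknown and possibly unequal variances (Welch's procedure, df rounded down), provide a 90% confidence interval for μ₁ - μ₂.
(-20.40, -10.20)

Difference: x̄₁ - x̄₂ = -15.30
SE = √(s₁²/n₁ + s₂²/n₂) = √(12.7²/37 + 12.0²/29) = 3.0536
df = 61.74 → 61 (Welch–Satterthwaite, rounded down)
t* = 1.670

CI: -15.30 ± 1.670 · 3.0536 = -15.30 ± 5.10 = (-20.40, -10.20)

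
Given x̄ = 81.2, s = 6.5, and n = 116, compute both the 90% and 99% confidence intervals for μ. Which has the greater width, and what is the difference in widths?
99% CI is wider by 1.16

df = 115
90% CI: t* = 1.658, (80.20, 82.20), width = 2 · t* · s/√n = 2.00
99% CI: t* = 2.619, (79.62, 82.78), width = 2 · t* · s/√n = 3.16

The 99% CI is wider by 3.16 - 2.00 = 1.16.
Higher confidence requires a wider interval.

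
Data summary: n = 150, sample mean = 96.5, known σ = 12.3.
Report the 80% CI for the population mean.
(95.21, 97.79)

z-interval (σ known):
z* = 1.282 for 80% confidence

Margin of error = z* · σ/√n = 1.282 · 12.3/√150 = 1.29

CI: (96.5 - 1.29, 96.5 + 1.29) = (95.21, 97.79)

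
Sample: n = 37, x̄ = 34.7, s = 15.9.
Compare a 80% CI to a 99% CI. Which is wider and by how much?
99% CI is wider by 7.38

df = 36
80% CI: t* = 1.306, (31.29, 38.11), width = 2 · t* · s/√n = 6.83
99% CI: t* = 2.719, (27.59, 41.81), width = 2 · t* · s/√n = 14.21

The 99% CI is wider by 14.21 - 6.83 = 7.38.
Higher confidence requires a wider interval.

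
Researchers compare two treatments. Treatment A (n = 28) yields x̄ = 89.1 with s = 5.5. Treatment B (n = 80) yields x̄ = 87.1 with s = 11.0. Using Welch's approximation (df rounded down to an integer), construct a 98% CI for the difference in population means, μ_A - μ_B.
(-1.81, 5.81)

Difference: x̄₁ - x̄₂ = 2.00
SE = √(s₁²/n₁ + s₂²/n₂) = √(5.5²/28 + 11.0²/80) = 1.6102
df = 93.13 → 93 (Welch–Satterthwaite, rounded down)
t* = 2.367

CI: 2.00 ± 2.367 · 1.6102 = 2.00 ± 3.81 = (-1.81, 5.81)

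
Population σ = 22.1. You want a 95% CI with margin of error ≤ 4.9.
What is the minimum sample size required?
n ≥ 79

For margin E ≤ 4.9:
n ≥ (z* · σ / E)²
n ≥ (1.960 · 22.1 / 4.9)²
n ≥ 78.15

Minimum n = 79 (rounding up)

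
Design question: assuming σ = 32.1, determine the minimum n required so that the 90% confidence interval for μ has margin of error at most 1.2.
n ≥ 1937

For margin E ≤ 1.2:
n ≥ (z* · σ / E)²
n ≥ (1.645 · 32.1 / 1.2)²
n ≥ 1936.33

Minimum n = 1937 (rounding up)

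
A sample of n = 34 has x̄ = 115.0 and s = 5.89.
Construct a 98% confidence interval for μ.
(112.53, 117.47)

t-interval (σ unknown):
df = n - 1 = 33
t* = 2.445 for 98% confidence

Margin of error = t* · s/√n = 2.445 · 5.89/√34 = 2.47

CI: (112.53, 117.47)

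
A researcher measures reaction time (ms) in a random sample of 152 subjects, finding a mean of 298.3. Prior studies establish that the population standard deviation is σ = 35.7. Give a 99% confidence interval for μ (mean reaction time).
(290.84, 305.76)

z-interval (σ known):
z* = 2.576 for 99% confidence

Margin of error = z* · σ/√n = 2.576 · 35.7/√152 = 7.46

CI: (298.3 - 7.46, 298.3 + 7.46) = (290.84, 305.76)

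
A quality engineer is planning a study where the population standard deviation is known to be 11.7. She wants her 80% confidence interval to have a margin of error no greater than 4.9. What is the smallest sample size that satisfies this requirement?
n ≥ 10

For margin E ≤ 4.9:
n ≥ (z* · σ / E)²
n ≥ (1.282 · 11.7 / 4.9)²
n ≥ 9.37

Minimum n = 10 (rounding up)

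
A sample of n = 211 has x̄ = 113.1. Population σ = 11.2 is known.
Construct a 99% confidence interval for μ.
(111.11, 115.09)

z-interval (σ known):
z* = 2.576 for 99% confidence

Margin of error = z* · σ/√n = 2.576 · 11.2/√211 = 1.99

CI: (113.1 - 1.99, 113.1 + 1.99) = (111.11, 115.09)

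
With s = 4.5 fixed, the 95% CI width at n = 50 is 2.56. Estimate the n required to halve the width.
n ≈ 200

CI width ∝ 1/√n
To reduce width by factor 2, need √n to grow by 2 → need 2² = 4 times as many samples.

Current: n = 50, width = 2.56
New: n = 200, width ≈ 1.25

Width reduced by factor of 2.56/1.25 = 2.05.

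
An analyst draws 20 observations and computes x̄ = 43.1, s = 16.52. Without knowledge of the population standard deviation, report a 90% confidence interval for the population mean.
(36.71, 49.49)

t-interval (σ unknown):
df = n - 1 = 19
t* = 1.729 for 90% confidence

Margin of error = t* · s/√n = 1.729 · 16.52/√20 = 6.39

CI: (36.71, 49.49)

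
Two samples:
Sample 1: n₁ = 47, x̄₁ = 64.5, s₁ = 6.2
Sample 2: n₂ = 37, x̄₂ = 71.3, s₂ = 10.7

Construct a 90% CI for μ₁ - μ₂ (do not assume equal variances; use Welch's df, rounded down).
(-10.11, -3.49)

Difference: x̄₁ - x̄₂ = -6.80
SE = √(s₁²/n₁ + s₂²/n₂) = √(6.2²/47 + 10.7²/37) = 1.9779
df = 54.56 → 54 (Welch–Satterthwaite, rounded down)
t* = 1.674

CI: -6.80 ± 1.674 · 1.9779 = -6.80 ± 3.31 = (-10.11, -3.49)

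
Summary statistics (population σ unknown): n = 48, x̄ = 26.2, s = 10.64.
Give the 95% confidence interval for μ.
(23.11, 29.29)

t-interval (σ unknown):
df = n - 1 = 47
t* = 2.012 for 95% confidence

Margin of error = t* · s/√n = 2.012 · 10.64/√48 = 3.09

CI: (23.11, 29.29)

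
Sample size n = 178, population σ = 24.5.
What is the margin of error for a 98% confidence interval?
Margin of error = 4.27

Margin of error = z* · σ/√n
= 2.326 · 24.5/√178
= 2.326 · 24.5/13.3417
= 4.27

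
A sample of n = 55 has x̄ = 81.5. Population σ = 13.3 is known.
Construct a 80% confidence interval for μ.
(79.20, 83.80)

z-interval (σ known):
z* = 1.282 for 80% confidence

Margin of error = z* · σ/√n = 1.282 · 13.3/√55 = 2.30

CI: (81.5 - 2.30, 81.5 + 2.30) = (79.20, 83.80)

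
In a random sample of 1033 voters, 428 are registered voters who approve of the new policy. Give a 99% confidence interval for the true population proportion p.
(0.375, 0.454)

Proportion CI:
p̂ = 428/1033 = 0.41433
SE = √(p̂(1-p̂)/n) = √(0.41433 · 0.58567 / 1033) = 0.01533

z* = 2.576
Margin = z* · SE = 2.576 · 0.01533 = 0.0395

CI: 0.41433 ± 0.0395 = (0.375, 0.454)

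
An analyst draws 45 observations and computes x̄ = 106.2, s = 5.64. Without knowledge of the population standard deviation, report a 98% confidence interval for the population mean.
(104.17, 108.23)

t-interval (σ unknown):
df = n - 1 = 44
t* = 2.414 for 98% confidence

Margin of error = t* · s/√n = 2.414 · 5.64/√45 = 2.03

CI: (104.17, 108.23)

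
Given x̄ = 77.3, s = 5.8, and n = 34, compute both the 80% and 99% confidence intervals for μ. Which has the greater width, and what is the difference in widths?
99% CI is wider by 2.84

df = 33
80% CI: t* = 1.308, (76.00, 78.60), width = 2 · t* · s/√n = 2.60
99% CI: t* = 2.733, (74.58, 80.02), width = 2 · t* · s/√n = 5.44

The 99% CI is wider by 5.44 - 2.60 = 2.84.
Higher confidence requires a wider interval.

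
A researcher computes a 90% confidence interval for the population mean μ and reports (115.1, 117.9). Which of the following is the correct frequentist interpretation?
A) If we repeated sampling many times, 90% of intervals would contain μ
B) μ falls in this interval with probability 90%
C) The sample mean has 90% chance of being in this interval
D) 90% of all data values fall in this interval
A

A) Correct — this is the frequentist long-run coverage interpretation.
B) Wrong — μ is fixed; the randomness lives in the interval, not in μ.
C) Wrong — x̄ is observed and sits in the interval by construction.
D) Wrong — a CI is about the parameter μ, not individual data values.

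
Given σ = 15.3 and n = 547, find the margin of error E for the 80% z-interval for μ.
Margin of error = 0.84

Margin of error = z* · σ/√n
= 1.282 · 15.3/√547
= 1.282 · 15.3/23.3880
= 0.84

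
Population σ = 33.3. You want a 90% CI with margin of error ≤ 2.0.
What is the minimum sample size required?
n ≥ 751

For margin E ≤ 2.0:
n ≥ (z* · σ / E)²
n ≥ (1.645 · 33.3 / 2.0)²
n ≥ 750.17

Minimum n = 751 (rounding up)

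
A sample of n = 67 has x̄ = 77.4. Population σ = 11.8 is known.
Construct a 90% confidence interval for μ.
(75.03, 79.77)

z-interval (σ known):
z* = 1.645 for 90% confidence

Margin of error = z* · σ/√n = 1.645 · 11.8/√67 = 2.37

CI: (77.4 - 2.37, 77.4 + 2.37) = (75.03, 79.77)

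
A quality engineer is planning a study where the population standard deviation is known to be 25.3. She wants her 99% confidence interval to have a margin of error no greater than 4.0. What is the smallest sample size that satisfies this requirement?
n ≥ 266

For margin E ≤ 4.0:
n ≥ (z* · σ / E)²
n ≥ (2.576 · 25.3 / 4.0)²
n ≥ 265.47

Minimum n = 266 (rounding up)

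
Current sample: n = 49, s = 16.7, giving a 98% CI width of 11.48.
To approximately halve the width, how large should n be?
n ≈ 196

CI width ∝ 1/√n
To reduce width by factor 2, need √n to grow by 2 → need 2² = 4 times as many samples.

Current: n = 49, width = 11.48
New: n = 196, width ≈ 5.60

Width reduced by factor of 11.48/5.60 = 2.05.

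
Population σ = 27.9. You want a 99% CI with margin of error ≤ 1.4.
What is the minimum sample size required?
n ≥ 2636

For margin E ≤ 1.4:
n ≥ (z* · σ / E)²
n ≥ (2.576 · 27.9 / 1.4)²
n ≥ 2635.38

Minimum n = 2636 (rounding up)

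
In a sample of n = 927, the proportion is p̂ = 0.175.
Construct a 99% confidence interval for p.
(0.143, 0.207)

Proportion CI:
SE = √(p̂(1-p̂)/n) = √(0.175 · 0.825 / 927) = 0.01248

z* = 2.576
Margin = z* · SE = 2.576 · 0.01248 = 0.0321

CI: 0.175 ± 0.0321 = (0.143, 0.207)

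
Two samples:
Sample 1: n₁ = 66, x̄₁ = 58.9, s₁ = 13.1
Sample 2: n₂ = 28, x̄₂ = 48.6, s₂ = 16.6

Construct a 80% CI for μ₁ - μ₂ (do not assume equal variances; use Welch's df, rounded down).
(5.70, 14.90)

Difference: x̄₁ - x̄₂ = 10.30
SE = √(s₁²/n₁ + s₂²/n₂) = √(13.1²/66 + 16.6²/28) = 3.5273
df = 41.94 → 41 (Welch–Satterthwaite, rounded down)
t* = 1.303

CI: 10.30 ± 1.303 · 3.5273 = 10.30 ± 4.60 = (5.70, 14.90)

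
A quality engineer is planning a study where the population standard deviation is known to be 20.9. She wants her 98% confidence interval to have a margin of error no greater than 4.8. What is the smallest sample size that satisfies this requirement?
n ≥ 103

For margin E ≤ 4.8:
n ≥ (z* · σ / E)²
n ≥ (2.326 · 20.9 / 4.8)²
n ≥ 102.57

Minimum n = 103 (rounding up)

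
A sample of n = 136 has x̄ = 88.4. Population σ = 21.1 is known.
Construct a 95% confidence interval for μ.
(84.85, 91.95)

z-interval (σ known):
z* = 1.960 for 95% confidence

Margin of error = z* · σ/√n = 1.960 · 21.1/√136 = 3.55

CI: (88.4 - 3.55, 88.4 + 3.55) = (84.85, 91.95)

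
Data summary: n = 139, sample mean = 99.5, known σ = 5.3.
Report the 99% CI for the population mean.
(98.34, 100.66)

z-interval (σ known):
z* = 2.576 for 99% confidence

Margin of error = z* · σ/√n = 2.576 · 5.3/√139 = 1.16

CI: (99.5 - 1.16, 99.5 + 1.16) = (98.34, 100.66)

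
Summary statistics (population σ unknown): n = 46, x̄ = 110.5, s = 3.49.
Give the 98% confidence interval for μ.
(109.26, 111.74)

t-interval (σ unknown):
df = n - 1 = 45
t* = 2.412 for 98% confidence

Margin of error = t* · s/√n = 2.412 · 3.49/√46 = 1.24

CI: (109.26, 111.74)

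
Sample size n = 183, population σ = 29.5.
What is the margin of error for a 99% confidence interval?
Margin of error = 5.62

Margin of error = z* · σ/√n
= 2.576 · 29.5/√183
= 2.576 · 29.5/13.5277
= 5.62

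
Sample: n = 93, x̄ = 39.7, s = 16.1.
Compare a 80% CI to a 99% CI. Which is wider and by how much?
99% CI is wider by 4.47

df = 92
80% CI: t* = 1.291, (37.54, 41.86), width = 2 · t* · s/√n = 4.31
99% CI: t* = 2.630, (35.31, 44.09), width = 2 · t* · s/√n = 8.78

The 99% CI is wider by 8.78 - 4.31 = 4.47.
Higher confidence requires a wider interval.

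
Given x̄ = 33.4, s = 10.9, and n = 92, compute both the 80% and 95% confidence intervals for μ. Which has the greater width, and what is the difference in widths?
95% CI is wider by 1.58

df = 91
80% CI: t* = 1.291, (31.93, 34.87), width = 2 · t* · s/√n = 2.93
95% CI: t* = 1.986, (31.14, 35.66), width = 2 · t* · s/√n = 4.51

The 95% CI is wider by 4.51 - 2.93 = 1.58.
Higher confidence requires a wider interval.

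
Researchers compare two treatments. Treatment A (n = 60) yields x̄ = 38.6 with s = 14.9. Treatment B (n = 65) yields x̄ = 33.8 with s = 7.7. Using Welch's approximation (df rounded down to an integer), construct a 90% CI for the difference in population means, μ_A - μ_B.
(1.23, 8.37)

Difference: x̄₁ - x̄₂ = 4.80
SE = √(s₁²/n₁ + s₂²/n₂) = √(14.9²/60 + 7.7²/65) = 2.1476
df = 86.81 → 86 (Welch–Satterthwaite, rounded down)
t* = 1.663

CI: 4.80 ± 1.663 · 2.1476 = 4.80 ± 3.57 = (1.23, 8.37)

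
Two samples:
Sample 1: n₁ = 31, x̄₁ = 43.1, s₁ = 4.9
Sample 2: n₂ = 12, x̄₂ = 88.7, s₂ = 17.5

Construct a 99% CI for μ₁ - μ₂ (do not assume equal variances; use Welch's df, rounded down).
(-61.53, -29.67)

Difference: x̄₁ - x̄₂ = -45.60
SE = √(s₁²/n₁ + s₂²/n₂) = √(4.9²/31 + 17.5²/12) = 5.1279
df = 11.67 → 11 (Welch–Satterthwaite, rounded down)
t* = 3.106

CI: -45.60 ± 3.106 · 5.1279 = -45.60 ± 15.93 = (-61.53, -29.67)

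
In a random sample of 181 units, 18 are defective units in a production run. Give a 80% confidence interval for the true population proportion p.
(0.071, 0.128)

Proportion CI:
p̂ = 18/181 = 0.09945
SE = √(p̂(1-p̂)/n) = √(0.09945 · 0.90055 / 181) = 0.02224

z* = 1.282
Margin = z* · SE = 1.282 · 0.02224 = 0.0285

CI: 0.09945 ± 0.0285 = (0.071, 0.128)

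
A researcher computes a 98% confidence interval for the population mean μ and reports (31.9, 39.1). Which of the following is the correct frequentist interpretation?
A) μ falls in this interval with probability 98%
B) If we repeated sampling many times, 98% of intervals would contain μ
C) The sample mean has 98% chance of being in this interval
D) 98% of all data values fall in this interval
B

A) Wrong — μ is fixed; the randomness lives in the interval, not in μ.
B) Correct — this is the frequentist long-run coverage interpretation.
C) Wrong — x̄ is observed and sits in the interval by construction.
D) Wrong — a CI is about the parameter μ, not individual data values.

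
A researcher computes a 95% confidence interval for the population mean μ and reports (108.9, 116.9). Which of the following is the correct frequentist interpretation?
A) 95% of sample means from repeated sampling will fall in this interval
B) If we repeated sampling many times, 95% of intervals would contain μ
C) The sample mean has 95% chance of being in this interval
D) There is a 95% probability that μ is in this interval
B

A) Wrong — coverage applies to intervals containing μ, not to future x̄ values.
B) Correct — this is the frequentist long-run coverage interpretation.
C) Wrong — x̄ is observed and sits in the interval by construction.
D) Wrong — μ is fixed; the randomness lives in the interval, not in μ.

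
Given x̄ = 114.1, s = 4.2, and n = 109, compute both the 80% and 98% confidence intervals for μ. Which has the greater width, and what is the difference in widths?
98% CI is wider by 0.86

df = 108
80% CI: t* = 1.289, (113.58, 114.62), width = 2 · t* · s/√n = 1.04
98% CI: t* = 2.361, (113.15, 115.05), width = 2 · t* · s/√n = 1.90

The 98% CI is wider by 1.90 - 1.04 = 0.86.
Higher confidence requires a wider interval.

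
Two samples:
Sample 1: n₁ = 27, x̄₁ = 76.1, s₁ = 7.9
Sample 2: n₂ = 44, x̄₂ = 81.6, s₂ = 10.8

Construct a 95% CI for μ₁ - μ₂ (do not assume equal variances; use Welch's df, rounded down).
(-9.95, -1.05)

Difference: x̄₁ - x̄₂ = -5.50
SE = √(s₁²/n₁ + s₂²/n₂) = √(7.9²/27 + 10.8²/44) = 2.2276
df = 66.75 → 66 (Welch–Satterthwaite, rounded down)
t* = 1.997

CI: -5.50 ± 1.997 · 2.2276 = -5.50 ± 4.45 = (-9.95, -1.05)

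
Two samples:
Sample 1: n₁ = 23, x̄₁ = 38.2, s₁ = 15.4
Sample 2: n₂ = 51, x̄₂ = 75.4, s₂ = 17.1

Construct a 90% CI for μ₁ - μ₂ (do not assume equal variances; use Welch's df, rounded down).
(-43.93, -30.47)

Difference: x̄₁ - x̄₂ = -37.20
SE = √(s₁²/n₁ + s₂²/n₂) = √(15.4²/23 + 17.1²/51) = 4.0056
df = 46.89 → 46 (Welch–Satterthwaite, rounded down)
t* = 1.679

CI: -37.20 ± 1.679 · 4.0056 = -37.20 ± 6.73 = (-43.93, -30.47)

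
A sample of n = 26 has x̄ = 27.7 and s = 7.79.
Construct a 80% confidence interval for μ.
(25.69, 29.71)

t-interval (σ unknown):
df = n - 1 = 25
t* = 1.316 for 80% confidence

Margin of error = t* · s/√n = 1.316 · 7.79/√26 = 2.01

CI: (25.69, 29.71)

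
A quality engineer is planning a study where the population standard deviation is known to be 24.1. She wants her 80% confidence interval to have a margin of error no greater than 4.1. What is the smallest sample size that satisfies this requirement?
n ≥ 57

For margin E ≤ 4.1:
n ≥ (z* · σ / E)²
n ≥ (1.282 · 24.1 / 4.1)²
n ≥ 56.79

Minimum n = 57 (rounding up)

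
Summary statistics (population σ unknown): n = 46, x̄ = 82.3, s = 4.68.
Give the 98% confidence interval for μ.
(80.64, 83.96)

t-interval (σ unknown):
df = n - 1 = 45
t* = 2.412 for 98% confidence

Margin of error = t* · s/√n = 2.412 · 4.68/√46 = 1.66

CI: (80.64, 83.96)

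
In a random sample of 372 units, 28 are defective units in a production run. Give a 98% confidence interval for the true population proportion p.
(0.043, 0.107)

Proportion CI:
p̂ = 28/372 = 0.07527
SE = √(p̂(1-p̂)/n) = √(0.07527 · 0.92473 / 372) = 0.01368

z* = 2.326
Margin = z* · SE = 2.326 · 0.01368 = 0.0318

CI: 0.07527 ± 0.0318 = (0.043, 0.107)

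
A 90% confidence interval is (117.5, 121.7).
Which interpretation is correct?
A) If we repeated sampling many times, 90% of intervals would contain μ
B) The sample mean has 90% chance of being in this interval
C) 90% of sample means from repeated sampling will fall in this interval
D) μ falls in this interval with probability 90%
A

A) Correct — this is the frequentist long-run coverage interpretation.
B) Wrong — x̄ is observed and sits in the interval by construction.
C) Wrong — coverage applies to intervals containing μ, not to future x̄ values.
D) Wrong — μ is fixed; the randomness lives in the interval, not in μ.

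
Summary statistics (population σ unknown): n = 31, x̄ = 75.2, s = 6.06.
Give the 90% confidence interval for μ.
(73.35, 77.05)

t-interval (σ unknown):
df = n - 1 = 30
t* = 1.697 for 90% confidence

Margin of error = t* · s/√n = 1.697 · 6.06/√31 = 1.85

CI: (73.35, 77.05)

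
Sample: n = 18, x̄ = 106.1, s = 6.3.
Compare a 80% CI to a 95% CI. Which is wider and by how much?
95% CI is wider by 2.31

df = 17
80% CI: t* = 1.333, (104.12, 108.08), width = 2 · t* · s/√n = 3.96
95% CI: t* = 2.110, (102.97, 109.23), width = 2 · t* · s/√n = 6.27

The 95% CI is wider by 6.27 - 3.96 = 2.31.
Higher confidence requires a wider interval.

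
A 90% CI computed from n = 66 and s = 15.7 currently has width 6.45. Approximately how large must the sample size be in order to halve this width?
n ≈ 264

CI width ∝ 1/√n
To reduce width by factor 2, need √n to grow by 2 → need 2² = 4 times as many samples.

Current: n = 66, width = 6.45
New: n = 264, width ≈ 3.19

Width reduced by factor of 6.45/3.19 = 2.02.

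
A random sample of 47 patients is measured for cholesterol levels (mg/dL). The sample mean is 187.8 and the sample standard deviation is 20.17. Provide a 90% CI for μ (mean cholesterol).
(182.86, 192.74)

t-interval (σ unknown):
df = n - 1 = 46
t* = 1.679 for 90% confidence

Margin of error = t* · s/√n = 1.679 · 20.17/√47 = 4.94

CI: (182.86, 192.74)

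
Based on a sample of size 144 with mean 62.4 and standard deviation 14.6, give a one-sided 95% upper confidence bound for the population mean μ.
μ ≤ 64.41

Upper bound (one-sided):
t* = 1.656 (one-sided for 95%)
Upper bound = x̄ + t* · s/√n = 62.4 + 1.656 · 14.6/√144 = 64.41

We are 95% confident that μ ≤ 64.41.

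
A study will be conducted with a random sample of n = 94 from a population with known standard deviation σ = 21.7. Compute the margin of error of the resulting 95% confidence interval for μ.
Margin of error = 4.39

Margin of error = z* · σ/√n
= 1.960 · 21.7/√94
= 1.960 · 21.7/9.6954
= 4.39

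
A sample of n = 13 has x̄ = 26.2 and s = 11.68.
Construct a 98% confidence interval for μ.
(17.52, 34.88)

t-interval (σ unknown):
df = n - 1 = 12
t* = 2.681 for 98% confidence

Margin of error = t* · s/√n = 2.681 · 11.68/√13 = 8.68

CI: (17.52, 34.88)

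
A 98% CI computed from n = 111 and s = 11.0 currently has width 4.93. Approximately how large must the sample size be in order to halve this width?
n ≈ 444

CI width ∝ 1/√n
To reduce width by factor 2, need √n to grow by 2 → need 2² = 4 times as many samples.

Current: n = 111, width = 4.93
New: n = 444, width ≈ 2.44

Width reduced by factor of 4.93/2.44 = 2.02.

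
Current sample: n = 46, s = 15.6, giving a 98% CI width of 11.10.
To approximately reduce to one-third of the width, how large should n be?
n ≈ 414

CI width ∝ 1/√n
To reduce width by factor 3, need √n to grow by 3 → need 3² = 9 times as many samples.

Current: n = 46, width = 11.10
New: n = 414, width ≈ 3.58

Width reduced by factor of 11.10/3.58 = 3.10.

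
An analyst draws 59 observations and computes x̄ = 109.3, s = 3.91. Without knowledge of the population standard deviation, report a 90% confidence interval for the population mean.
(108.45, 110.15)

t-interval (σ unknown):
df = n - 1 = 58
t* = 1.672 for 90% confidence

Margin of error = t* · s/√n = 1.672 · 3.91/√59 = 0.85

CI: (108.45, 110.15)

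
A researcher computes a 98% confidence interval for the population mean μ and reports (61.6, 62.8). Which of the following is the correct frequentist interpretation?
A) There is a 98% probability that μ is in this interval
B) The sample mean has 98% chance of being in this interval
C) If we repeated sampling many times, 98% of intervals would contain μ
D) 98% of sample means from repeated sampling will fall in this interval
C

A) Wrong — μ is fixed; the randomness lives in the interval, not in μ.
B) Wrong — x̄ is observed and sits in the interval by construction.
C) Correct — this is the frequentist long-run coverage interpretation.
D) Wrong — coverage applies to intervals containing μ, not to future x̄ values.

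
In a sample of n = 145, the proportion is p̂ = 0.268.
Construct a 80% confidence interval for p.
(0.221, 0.315)

Proportion CI:
SE = √(p̂(1-p̂)/n) = √(0.268 · 0.732 / 145) = 0.03678

z* = 1.282
Margin = z* · SE = 1.282 · 0.03678 = 0.0472

CI: 0.268 ± 0.0472 = (0.221, 0.315)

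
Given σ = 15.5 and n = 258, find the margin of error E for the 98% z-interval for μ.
Margin of error = 2.24

Margin of error = z* · σ/√n
= 2.326 · 15.5/√258
= 2.326 · 15.5/16.0624
= 2.24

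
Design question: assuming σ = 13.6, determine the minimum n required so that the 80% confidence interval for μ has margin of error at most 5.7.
n ≥ 10

For margin E ≤ 5.7:
n ≥ (z* · σ / E)²
n ≥ (1.282 · 13.6 / 5.7)²
n ≥ 9.36

Minimum n = 10 (rounding up)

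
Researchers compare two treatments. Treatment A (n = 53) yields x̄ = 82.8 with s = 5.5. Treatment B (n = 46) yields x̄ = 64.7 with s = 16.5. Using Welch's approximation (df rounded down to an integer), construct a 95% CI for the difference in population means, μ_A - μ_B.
(12.99, 23.21)

Difference: x̄₁ - x̄₂ = 18.10
SE = √(s₁²/n₁ + s₂²/n₂) = √(5.5²/53 + 16.5²/46) = 2.5474
df = 53.67 → 53 (Welch–Satterthwaite, rounded down)
t* = 2.006

CI: 18.10 ± 2.006 · 2.5474 = 18.10 ± 5.11 = (12.99, 23.21)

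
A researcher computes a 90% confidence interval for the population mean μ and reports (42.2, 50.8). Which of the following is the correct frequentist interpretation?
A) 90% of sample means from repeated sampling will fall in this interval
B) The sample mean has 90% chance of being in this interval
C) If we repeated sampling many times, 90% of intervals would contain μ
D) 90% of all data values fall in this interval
C

A) Wrong — coverage applies to intervals containing μ, not to future x̄ values.
B) Wrong — x̄ is observed and sits in the interval by construction.
C) Correct — this is the frequentist long-run coverage interpretation.
D) Wrong — a CI is about the parameter μ, not individual data values.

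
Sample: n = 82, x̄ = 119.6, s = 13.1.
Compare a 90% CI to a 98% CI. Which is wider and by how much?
98% CI is wider by 2.06

df = 81
90% CI: t* = 1.664, (117.19, 122.01), width = 2 · t* · s/√n = 4.81
98% CI: t* = 2.373, (116.17, 123.03), width = 2 · t* · s/√n = 6.87

The 98% CI is wider by 6.87 - 4.81 = 2.06.
Higher confidence requires a wider interval.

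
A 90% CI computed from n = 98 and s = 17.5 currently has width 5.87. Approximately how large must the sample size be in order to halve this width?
n ≈ 392

CI width ∝ 1/√n
To reduce width by factor 2, need √n to grow by 2 → need 2² = 4 times as many samples.

Current: n = 98, width = 5.87
New: n = 392, width ≈ 2.92

Width reduced by factor of 5.87/2.92 = 2.01.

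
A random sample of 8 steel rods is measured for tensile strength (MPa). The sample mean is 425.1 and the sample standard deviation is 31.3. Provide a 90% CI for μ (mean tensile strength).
(404.13, 446.07)

t-interval (σ unknown):
df = n - 1 = 7
t* = 1.895 for 90% confidence

Margin of error = t* · s/√n = 1.895 · 31.3/√8 = 20.97

CI: (404.13, 446.07)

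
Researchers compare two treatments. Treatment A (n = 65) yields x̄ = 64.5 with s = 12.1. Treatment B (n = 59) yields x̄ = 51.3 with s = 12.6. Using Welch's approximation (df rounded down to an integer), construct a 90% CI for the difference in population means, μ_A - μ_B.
(9.51, 16.89)

Difference: x̄₁ - x̄₂ = 13.20
SE = √(s₁²/n₁ + s₂²/n₂) = √(12.1²/65 + 12.6²/59) = 2.2234
df = 119.72 → 119 (Welch–Satterthwaite, rounded down)
t* = 1.658

CI: 13.20 ± 1.658 · 2.2234 = 13.20 ± 3.69 = (9.51, 16.89)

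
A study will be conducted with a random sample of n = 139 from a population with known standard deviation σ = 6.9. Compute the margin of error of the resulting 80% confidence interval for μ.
Margin of error = 0.75

Margin of error = z* · σ/√n
= 1.282 · 6.9/√139
= 1.282 · 6.9/11.7898
= 0.75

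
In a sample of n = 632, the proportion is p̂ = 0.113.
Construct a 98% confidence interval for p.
(0.084, 0.142)

Proportion CI:
SE = √(p̂(1-p̂)/n) = √(0.113 · 0.887 / 632) = 0.01259

z* = 2.326
Margin = z* · SE = 2.326 · 0.01259 = 0.0293

CI: 0.113 ± 0.0293 = (0.084, 0.142)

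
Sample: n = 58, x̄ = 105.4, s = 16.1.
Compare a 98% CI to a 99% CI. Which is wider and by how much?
99% CI is wider by 1.15

df = 57
98% CI: t* = 2.394, (100.34, 110.46), width = 2 · t* · s/√n = 10.12
99% CI: t* = 2.665, (99.77, 111.03), width = 2 · t* · s/√n = 11.27

The 99% CI is wider by 11.27 - 10.12 = 1.15.
Higher confidence requires a wider interval.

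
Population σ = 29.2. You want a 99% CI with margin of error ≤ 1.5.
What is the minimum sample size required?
n ≥ 2515

For margin E ≤ 1.5:
n ≥ (z* · σ / E)²
n ≥ (2.576 · 29.2 / 1.5)²
n ≥ 2514.63

Minimum n = 2515 (rounding up)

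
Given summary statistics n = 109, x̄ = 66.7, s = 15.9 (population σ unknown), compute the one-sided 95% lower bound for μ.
μ ≥ 64.17

Lower bound (one-sided):
t* = 1.659 (one-sided for 95%)
Lower bound = x̄ - t* · s/√n = 66.7 - 1.659 · 15.9/√109 = 64.17

We are 95% confident that μ ≥ 64.17.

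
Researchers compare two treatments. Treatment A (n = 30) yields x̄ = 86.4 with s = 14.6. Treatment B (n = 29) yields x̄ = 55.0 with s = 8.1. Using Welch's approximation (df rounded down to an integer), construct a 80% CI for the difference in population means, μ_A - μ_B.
(27.42, 35.38)

Difference: x̄₁ - x̄₂ = 31.40
SE = √(s₁²/n₁ + s₂²/n₂) = √(14.6²/30 + 8.1²/29) = 3.0607
df = 45.62 → 45 (Welch–Satterthwaite, rounded down)
t* = 1.301

CI: 31.40 ± 1.301 · 3.0607 = 31.40 ± 3.98 = (27.42, 35.38)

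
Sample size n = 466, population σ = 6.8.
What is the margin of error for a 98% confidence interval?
Margin of error = 0.73

Margin of error = z* · σ/√n
= 2.326 · 6.8/√466
= 2.326 · 6.8/21.5870
= 0.73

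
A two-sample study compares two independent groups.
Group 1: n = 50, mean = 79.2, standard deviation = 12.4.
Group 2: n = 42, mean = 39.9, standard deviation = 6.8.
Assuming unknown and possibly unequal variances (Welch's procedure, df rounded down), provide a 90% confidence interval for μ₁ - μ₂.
(35.90, 42.70)

Difference: x̄₁ - x̄₂ = 39.30
SE = √(s₁²/n₁ + s₂²/n₂) = √(12.4²/50 + 6.8²/42) = 2.0436
df = 78.36 → 78 (Welch–Satterthwaite, rounded down)
t* = 1.665

CI: 39.30 ± 1.665 · 2.0436 = 39.30 ± 3.40 = (35.90, 42.70)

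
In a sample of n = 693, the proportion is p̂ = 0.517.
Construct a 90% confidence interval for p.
(0.486, 0.548)

Proportion CI:
SE = √(p̂(1-p̂)/n) = √(0.517 · 0.483 / 693) = 0.01898

z* = 1.645
Margin = z* · SE = 1.645 · 0.01898 = 0.0312

CI: 0.517 ± 0.0312 = (0.486, 0.548)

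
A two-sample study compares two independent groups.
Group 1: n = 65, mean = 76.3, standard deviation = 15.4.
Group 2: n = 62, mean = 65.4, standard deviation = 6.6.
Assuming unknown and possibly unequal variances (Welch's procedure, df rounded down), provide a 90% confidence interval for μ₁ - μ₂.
(7.43, 14.37)

Difference: x̄₁ - x̄₂ = 10.90
SE = √(s₁²/n₁ + s₂²/n₂) = √(15.4²/65 + 6.6²/62) = 2.0860
df = 87.61 → 87 (Welch–Satterthwaite, rounded down)
t* = 1.663

CI: 10.90 ± 1.663 · 2.0860 = 10.90 ± 3.47 = (7.43, 14.37)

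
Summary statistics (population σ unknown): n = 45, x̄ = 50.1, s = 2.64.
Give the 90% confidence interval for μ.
(49.44, 50.76)

t-interval (σ unknown):
df = n - 1 = 44
t* = 1.680 for 90% confidence

Margin of error = t* · s/√n = 1.680 · 2.64/√45 = 0.66

CI: (49.44, 50.76)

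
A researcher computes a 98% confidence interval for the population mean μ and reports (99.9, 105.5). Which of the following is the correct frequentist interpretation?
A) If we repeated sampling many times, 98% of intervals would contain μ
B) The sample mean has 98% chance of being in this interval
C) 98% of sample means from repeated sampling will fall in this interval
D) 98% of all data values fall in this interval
A

A) Correct — this is the frequentist long-run coverage interpretation.
B) Wrong — x̄ is observed and sits in the interval by construction.
C) Wrong — coverage applies to intervals containing μ, not to future x̄ values.
D) Wrong — a CI is about the parameter μ, not individual data values.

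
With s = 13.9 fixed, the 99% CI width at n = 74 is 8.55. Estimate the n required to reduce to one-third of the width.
n ≈ 666

CI width ∝ 1/√n
To reduce width by factor 3, need √n to grow by 3 → need 3² = 9 times as many samples.

Current: n = 74, width = 8.55
New: n = 666, width ≈ 2.78

Width reduced by factor of 8.55/2.78 = 3.08.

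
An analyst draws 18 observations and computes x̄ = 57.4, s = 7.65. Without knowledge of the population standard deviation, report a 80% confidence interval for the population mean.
(55.00, 59.80)

t-interval (σ unknown):
df = n - 1 = 17
t* = 1.333 for 80% confidence

Margin of error = t* · s/√n = 1.333 · 7.65/√18 = 2.40

CI: (55.00, 59.80)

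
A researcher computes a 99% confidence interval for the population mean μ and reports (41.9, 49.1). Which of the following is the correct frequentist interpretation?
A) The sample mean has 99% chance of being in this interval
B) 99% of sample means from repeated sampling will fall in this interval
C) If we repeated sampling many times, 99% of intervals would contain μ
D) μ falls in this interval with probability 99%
C

A) Wrong — x̄ is observed and sits in the interval by construction.
B) Wrong — coverage applies to intervals containing μ, not to future x̄ values.
C) Correct — this is the frequentist long-run coverage interpretation.
D) Wrong — μ is fixed; the randomness lives in the interval, not in μ.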